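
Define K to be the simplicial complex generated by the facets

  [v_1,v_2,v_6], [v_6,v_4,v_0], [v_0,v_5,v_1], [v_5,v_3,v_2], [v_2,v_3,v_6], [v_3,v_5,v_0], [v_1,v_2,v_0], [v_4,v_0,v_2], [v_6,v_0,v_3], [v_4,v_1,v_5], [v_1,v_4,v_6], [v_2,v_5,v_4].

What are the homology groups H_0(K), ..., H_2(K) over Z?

Order the vertices as v_0 < v_1 < v_2 < v_3 < v_4 < v_5 < v_6. Listing each simplex with vertices in this order, K has dimension 2 with simplices:

  0-simplices (7): [v_0], [v_1], [v_2], [v_3], [v_4], [v_5], [v_6]
  1-simplices (18): (18 of them)
  2-simplices (12): (12 of them)

Hence C_0 ≅ Z^7, C_1 ≅ Z^18, C_2 ≅ Z^12.

∂_1: C_1 → C_0 sends each edge [p,q] (with p < q) to q − p. For instance
  ∂[v_2,v_5] = [v_5] − [v_2].
The 7×18 boundary matrix has rank 6 and Smith normal form diag(1,1,1,1,1,1).

Boundary ∂_2: C_2 → C_1 maps a triangle to the signed sum of its edges. For instance
  ∂[v_0,v_1,v_2] = [v_1,v_2] − [v_0,v_2] + [v_0,v_1],
  ∂[v_0,v_3,v_5] = [v_3,v_5] − [v_0,v_5] + [v_0,v_3].
The 18×12 boundary matrix has rank 12 and Smith normal form diag(1,1,1,1,1,1,1,1,1,1,1,2).

Reading off H_k = ker ∂_k / im ∂_{k+1}:

  H_0: rank C_0 − rank ∂_1 = 7 − 6 = 1, and the invariant factors of ∂_1 are all 1, so H_0 = Z.
  H_1: rank ker ∂_1 − rank ∂_2 = (18 − 6) − 12 = 0, and ∂_2 has invariant factor 2 > 1, so H_1 = Z/2.
  H_2: rank ker ∂_2 − rank ∂_3 = (12 − 12) − 0 = 0, and there is no ∂_3, so H_2 = 0.

(K is a triangulation of the real projective plane RP^2.)

H_0 = Z,  H_1 = Z/2,  H_2 = 0.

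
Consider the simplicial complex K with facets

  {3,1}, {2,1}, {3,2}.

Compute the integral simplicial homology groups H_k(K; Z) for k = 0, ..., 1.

H_0 ≅ Z,  H_1 ≅ Z.

Order the vertices as 1 < 2 < 3. Listing each simplex with vertices in this order, K has dimension 1 with simplices:

  0-simplices (3): [1], [2], [3]
  1-simplices (3): [1,2], [1,3], [2,3]

Hence C_0 ≅ Z^3, C_1 ≅ Z^3.

The boundary map ∂_1: C_1 → C_0 sends each edge [p,q] (with p < q) to q − p. For instance
  ∂[2,3] = [3] − [2].
As a 3×3 matrix over Z this has rank 2, with invariant factors (1,1).

From H_k ≅ ker(∂_k) / im(∂_{k+1}) we obtain:

  H_0: rank C_0 − rank ∂_1 = 3 − 2 = 1, and the invariant factors of ∂_1 are all 1, so H_0 ≅ Z.
  H_1: rank ker ∂_1 − rank ∂_2 = (3 − 2) − 0 = 1, and there is no ∂_2, so H_1 ≅ Z.

As a check, the Euler characteristic is 3 − 3 = 0, which agrees with 1 − 1 = 0.
(K is a triangulation of the circle S^1.)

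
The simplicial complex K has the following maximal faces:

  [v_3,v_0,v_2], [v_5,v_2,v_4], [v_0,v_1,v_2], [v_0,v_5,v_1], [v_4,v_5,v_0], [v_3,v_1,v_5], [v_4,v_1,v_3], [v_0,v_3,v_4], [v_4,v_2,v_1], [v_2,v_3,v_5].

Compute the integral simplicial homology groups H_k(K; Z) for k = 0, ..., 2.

We work with the vertex ordering v_0 < v_1 < v_2 < v_3 < v_4 < v_5. The simplices of K, each written with vertices in increasing order, are:

  0-simplices (6): [v_0], [v_1], [v_2], [v_3], [v_4], [v_5]
  1-simplices (15): (15 of them)
  2-simplices (10): [v_0,v_1,v_2], [v_0,v_1,v_5], [v_0,v_2,v_3], [v_0,v_3,v_4], [v_0,v_4,v_5], [v_1,v_2,v_4], [v_1,v_3,v_4], [v_1,v_3,v_5], [v_2,v_3,v_5], [v_2,v_4,v_5]

so the chain groups are C_0 ≅ Z^6, C_1 ≅ Z^15, C_2 ≅ Z^10.

The boundary map ∂_1: C_1 → C_0 sends each edge [p,q] (with p < q) to q − p. For instance
  ∂[v_0,v_4] = [v_4] − [v_0].
This gives a 6×15 integer matrix of rank 5; reducing to Smith normal form yields diagonal entries (1,1,1,1,1).

The boundary map ∂_2: C_2 → C_1 acts by ∂[p,q,r] = [q,r] − [p,r] + [p,q]. For instance
  ∂[v_2,v_4,v_5] = [v_4,v_5] − [v_2,v_5] + [v_2,v_4],
  ∂[v_1,v_3,v_5] = [v_3,v_5] − [v_1,v_5] + [v_1,v_3].
This gives a 15×10 integer matrix of rank 10; reducing to Smith normal form yields diagonal entries (1,1,1,1,1,1,1,1,1,2).

Computing H_k = (kernel of ∂_k) / (image of ∂_{k+1}):

  H_0: rank C_0 − rank ∂_1 = 6 − 5 = 1, and the invariant factors of ∂_1 are all 1, so H_0 ≅ Z.
  H_1: rank ker ∂_1 − rank ∂_2 = (15 − 5) − 10 = 0, and ∂_2 has invariant factor 2 > 1, so H_1 ≅ Z/2Z.
  H_2: rank ker ∂_2 − rank ∂_3 = (10 − 10) − 0 = 0, and there is no ∂_3, so H_2 ≅ 0.

H_0 ≅ Z,  H_1 ≅ Z/2Z,  H_2 = 0.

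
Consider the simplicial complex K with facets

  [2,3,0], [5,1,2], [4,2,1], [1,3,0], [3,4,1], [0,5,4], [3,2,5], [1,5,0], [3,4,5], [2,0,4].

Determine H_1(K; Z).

Fix the vertex order 0 < 1 < 2 < 3 < 4 < 5 and write every simplex with vertices in increasing order. Then dim K = 2 and the simplices of K are:

  0-simplices (6): [0], [1], [2], [3], [4], [5]
  1-simplices (15): [0,1], [0,2], [0,3], [0,4], [0,5], [1,2], [1,3], [1,4], [1,5], [2,3], [2,4], [2,5], [3,4], [3,5], [4,5]
  2-simplices (10): [0,1,3], [0,1,5], [0,2,3], [0,2,4], [0,4,5], [1,2,4], [1,2,5], [1,3,4], [2,3,5], [3,4,5]

giving chain groups C_0 ≅ Z^6, C_1 ≅ Z^15, C_2 ≅ Z^10.

∂_1: C_1 → C_0 maps an edge to its endpoints' difference, ∂[p,q] = q − p. For instance
  ∂[1,4] = [4] − [1].
The resulting 6×15 matrix has rank 5, and its Smith normal form has invariant factors (1,1,1,1,1).

∂_2: C_2 → C_1 sends each 2-simplex [p,q,r] to [q,r] − [p,r] + [p,q]. For instance
  ∂[0,1,5] = [1,5] − [0,5] + [0,1],
  ∂[0,2,3] = [2,3] − [0,3] + [0,2].
As a 15×10 matrix over Z this has rank 10, with invariant factors (1,1,1,1,1,1,1,1,1,2).

From H_k ≅ ker(∂_k) / im(∂_{k+1}) we obtain:

  H_1: rank ker ∂_1 − rank ∂_2 = (15 − 5) − 10 = 0, and ∂_2 has invariant factor 2 > 1, so H_1 = Z/2Z.

H_1 = Z/2Z.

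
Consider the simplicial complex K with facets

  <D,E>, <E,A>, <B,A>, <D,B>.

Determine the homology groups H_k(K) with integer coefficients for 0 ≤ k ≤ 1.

Take the total order A < B < D < E on the vertex set. Then K (dimension 1) consists of the simplices:

  0-simplices (4): A, B, D, E
  1-simplices (4): AB, AE, BD, DE

so the chain groups are C_0 ≅ Z^4, C_1 ≅ Z^4.

Boundary ∂_1: C_1 → C_0 maps an edge to its endpoints' difference, ∂[p,q] = q − p.
The resulting 4×4 matrix has rank 3, and its Smith normal form has invariant factors (1,1,1).

Computing H_k = (kernel of ∂_k) / (image of ∂_{k+1}):

  H_0: rank C_0 − rank ∂_1 = 4 − 3 = 1, and the invariant factors of ∂_1 are all 1, so H_0 ≅ Z.
  H_1: rank ker ∂_1 − rank ∂_2 = (4 − 3) − 0 = 1, and there is no ∂_2, so H_1 ≅ Z.

(K is a triangulation of the circle S^1.)

H_0 = Z,  H_1 = Z.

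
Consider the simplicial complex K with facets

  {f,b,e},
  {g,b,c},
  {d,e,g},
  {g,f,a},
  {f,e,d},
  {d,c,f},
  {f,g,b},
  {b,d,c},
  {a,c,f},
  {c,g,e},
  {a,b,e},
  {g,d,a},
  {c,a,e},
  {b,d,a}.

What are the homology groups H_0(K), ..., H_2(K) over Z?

H_0 ≅ Z,  H_1 ≅ Z^2,  H_2 ≅ Z.

K has 7 vertices, 21 edges, 14 triangles.
rank ∂_0 = 0, rank ∂_1 = 6 ⇒ b_0 = 7 − 0 − 6 = 1; all invariant factors of ∂_1 are 1 so no torsion. So H_0 = Z.
rank ∂_1 = 6, rank ∂_2 = 13 ⇒ b_1 = 21 − 6 − 13 = 2; all invariant factors of ∂_2 are 1 so no torsion. So H_1 = Z^2.
rank ∂_2 = 13, rank ∂_3 = 0 ⇒ b_2 = 14 − 13 − 0 = 1. So H_2 = Z.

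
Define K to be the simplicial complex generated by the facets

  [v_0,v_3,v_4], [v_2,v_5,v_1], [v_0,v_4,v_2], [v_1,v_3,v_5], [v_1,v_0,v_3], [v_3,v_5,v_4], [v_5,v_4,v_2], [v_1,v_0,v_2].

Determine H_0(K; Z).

H_0 ≅ Z.

Order the vertices as v_0 < v_1 < v_2 < v_3 < v_4 < v_5. Listing each simplex with vertices in this order, K has dimension 2 with simplices:

  0-simplices (6): [v_0], [v_1], [v_2], [v_3], [v_4], [v_5]
  1-simplices (12): [v_0,v_1], [v_0,v_2], [v_0,v_3], [v_0,v_4], [v_1,v_2], [v_1,v_3], [v_1,v_5], [v_2,v_4], [v_2,v_5], [v_3,v_4], [v_3,v_5], [v_4,v_5]
  2-simplices (8): [v_0,v_1,v_2], [v_0,v_1,v_3], [v_0,v_2,v_4], [v_0,v_3,v_4], [v_1,v_2,v_5], [v_1,v_3,v_5], [v_2,v_4,v_5], [v_3,v_4,v_5]

giving chain groups C_0 ≅ Z^6, C_1 ≅ Z^12, C_2 ≅ Z^8.

The boundary map ∂_1: C_1 → C_0 is given by ∂[p,q] = [q] − [p].
This gives a 6×12 integer matrix of rank 5; reducing to Smith normal form yields diagonal entries (1,1,1,1,1).

∂_2: C_2 → C_1 acts by ∂[p,q,r] = [q,r] − [p,r] + [p,q]. For instance
  ∂[v_0,v_2,v_4] = [v_2,v_4] − [v_0,v_4] + [v_0,v_2],
  ∂[v_2,v_4,v_5] = [v_4,v_5] − [v_2,v_5] + [v_2,v_4].
The 12×8 boundary matrix has rank 7 and Smith normal form diag(1,1,1,1,1,1,1).

From H_k ≅ ker(∂_k) / im(∂_{k+1}) we obtain:

  H_0: rank C_0 − rank ∂_1 = 6 − 5 = 1, and the invariant factors of ∂_1 are all 1, so H_0 = Z.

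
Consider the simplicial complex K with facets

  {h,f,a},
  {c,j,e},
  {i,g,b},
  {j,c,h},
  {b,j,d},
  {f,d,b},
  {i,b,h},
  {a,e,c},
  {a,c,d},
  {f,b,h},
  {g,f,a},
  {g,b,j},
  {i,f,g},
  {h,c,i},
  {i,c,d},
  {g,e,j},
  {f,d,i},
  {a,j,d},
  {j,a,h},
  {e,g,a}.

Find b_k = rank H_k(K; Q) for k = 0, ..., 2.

b_0 = 1, b_1 = 1, b_2 = 0.

K has 10 vertices, 30 edges, 20 triangles.
rank ∂_0 = 0, rank ∂_1 = 9 ⇒ b_0 = 10 − 0 − 9 = 1; all invariant factors of ∂_1 are 1 so no torsion. So H_0 ≅ Z.
rank ∂_1 = 9, rank ∂_2 = 20 ⇒ b_1 = 30 − 9 − 20 = 1; ∂_2 has invariant factor(s) [2] giving torsion. So H_1 ≅ Z ⊕ Z/2.
rank ∂_2 = 20, rank ∂_3 = 0 ⇒ b_2 = 20 − 20 − 0 = 0. So H_2 ≅ 0.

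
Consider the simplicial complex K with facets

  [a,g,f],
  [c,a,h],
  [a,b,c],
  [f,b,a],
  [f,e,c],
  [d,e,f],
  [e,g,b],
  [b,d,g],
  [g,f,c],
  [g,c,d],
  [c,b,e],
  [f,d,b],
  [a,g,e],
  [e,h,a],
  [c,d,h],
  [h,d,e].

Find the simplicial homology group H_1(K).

H_1 ≅ Z^2.

Take the total order a < b < c < d < e < f < g < h on the vertex set. Then K (dimension 2) consists of the simplices:

  0-simplices (8): a, b, c, d, e, f, g, h
  1-simplices (24): ab, ac, ae, af, ag, ah, bc, bd, be, bf, bg, cd, ce, cf, cg, ch, de, df, dg, dh, ef, eg, eh, fg
  2-simplices (16): abc, abf, ach, aeg, aeh, afg, bce, bdf, bdg, beg, cdg, cdh, cef, cfg, def, deh

Hence C_0 ≅ Z^8, C_1 ≅ Z^24, C_2 ≅ Z^16.

∂_1: C_1 → C_0 maps an edge to its endpoints' difference, ∂[p,q] = q − p.
This gives a 8×24 integer matrix of rank 7; reducing to Smith normal form yields diagonal entries (1,1,1,1,1,1,1).

The boundary map ∂_2: C_2 → C_1 maps a triangle to the signed sum of its edges. For instance
  ∂bdg = dg − bg + bd,
  ∂deh = eh − dh + de.
The 24×16 boundary matrix has rank 15 and Smith normal form diag(1,1,1,1,1,1,1,1,1,1,1,1,1,1,1).

Reading off H_k = ker ∂_k / im ∂_{k+1}:

  H_1: rank ker ∂_1 − rank ∂_2 = (24 − 7) − 15 = 2, and the invariant factors of ∂_2 are all 1, so H_1 ≅ Z^2.

(K is a triangulation of the torus T^2.)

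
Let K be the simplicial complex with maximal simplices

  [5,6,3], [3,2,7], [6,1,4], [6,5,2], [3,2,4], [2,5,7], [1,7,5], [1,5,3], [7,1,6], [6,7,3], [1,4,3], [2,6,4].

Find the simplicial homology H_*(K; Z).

H_0 ≅ Z,  H_1 ≅ Z/2,  H_2 = 0.

Order the vertices as 1 < 2 < 3 < 4 < 5 < 6 < 7. Listing each simplex with vertices in this order, K has dimension 2 with simplices:

  0-simplices (7): [1], [2], [3], [4], [5], [6], [7]
  1-simplices (18): [1,3], [1,4], [1,5], [1,6], [1,7], [2,3], [2,4], [2,5], [2,6], [2,7], [3,4], [3,5], [3,6], [3,7], [4,6], [5,6], [5,7], [6,7]
  2-simplices (12): [1,3,4], [1,3,5], [1,4,6], [1,5,7], [1,6,7], [2,3,4], [2,3,7], [2,4,6], [2,5,6], [2,5,7], [3,5,6], [3,6,7]

giving chain groups C_0 ≅ Z^7, C_1 ≅ Z^18, C_2 ≅ Z^12.

∂_1: C_1 → C_0 maps an edge to its endpoints' difference, ∂[p,q] = q − p. For instance
  ∂[1,7] = [7] − [1].
The 7×18 boundary matrix has rank 6 and Smith normal form diag(1,1,1,1,1,1).

The boundary map ∂_2: C_2 → C_1 maps a triangle to the signed sum of its edges. For instance
  ∂[2,3,7] = [3,7] − [2,7] + [2,3],
  ∂[3,6,7] = [6,7] − [3,7] + [3,6].
The resulting 18×12 matrix has rank 12, and its Smith normal form has invariant factors (1,1,1,1,1,1,1,1,1,1,1,2).

From H_k ≅ ker(∂_k) / im(∂_{k+1}) we obtain:

  H_0: rank C_0 − rank ∂_1 = 7 − 6 = 1, and the invariant factors of ∂_1 are all 1, so H_0 = Z.
  H_1: rank ker ∂_1 − rank ∂_2 = (18 − 6) − 12 = 0, and ∂_2 has invariant factor 2 > 1, so H_1 = Z/2.
  H_2: rank ker ∂_2 − rank ∂_3 = (12 − 12) − 0 = 0, and there is no ∂_3, so H_2 = 0.

As a check, the Euler characteristic is 7 − 18 + 12 = 1, which agrees with 1 − 0 + 0 = 1.
(K is a triangulation of the real projective plane RP^2.)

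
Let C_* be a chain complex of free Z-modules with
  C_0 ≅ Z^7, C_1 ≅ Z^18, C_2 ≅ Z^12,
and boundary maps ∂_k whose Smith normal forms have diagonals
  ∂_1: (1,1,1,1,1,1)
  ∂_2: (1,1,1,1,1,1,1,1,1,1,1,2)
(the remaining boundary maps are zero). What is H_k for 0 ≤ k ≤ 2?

H_0: b_0 = 7 − 0 − 6 = 1; torsion from ∂_1 factors > 1: none. So H_0 = Z.
H_1: b_1 = 18 − 6 − 12 = 0; torsion from ∂_2 factors > 1: [2]. So H_1 = Z/2.
H_2: b_2 = 12 − 12 − 0 = 0; torsion from ∂_3 factors > 1: none. So H_2 = 0.

H_0 = Z,  H_1 = Z/2,  H_2 = 0.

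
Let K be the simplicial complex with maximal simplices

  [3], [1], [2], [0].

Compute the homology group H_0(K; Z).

Take the total order 0 < 1 < 2 < 3 on the vertex set. Then K (dimension 0) consists of the simplices:

  0-simplices (4): [0], [1], [2], [3]

Hence C_0 ≅ Z^4.

Reading off H_k = ker ∂_k / im ∂_{k+1}:

  H_0: rank C_0 − rank ∂_1 = 4 − 0 = 4, and there is no ∂_1, so H_0 ≅ Z^4.

H_0 ≅ Z^4.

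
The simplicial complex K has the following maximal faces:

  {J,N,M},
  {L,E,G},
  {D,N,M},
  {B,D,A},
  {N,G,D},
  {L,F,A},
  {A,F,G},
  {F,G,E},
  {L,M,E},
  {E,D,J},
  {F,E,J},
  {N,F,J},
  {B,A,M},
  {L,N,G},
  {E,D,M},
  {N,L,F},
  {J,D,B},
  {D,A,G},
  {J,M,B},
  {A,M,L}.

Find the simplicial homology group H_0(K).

H_0 = Z.

Take the total order A < B < D < E < F < G < J < L < M < N on the vertex set. Then K (dimension 2) consists of the simplices:

  0-simplices (10): A, B, D, E, F, G, J, L, M, N
  1-simplices (30): AB, AD, AF, AG, AL, AM, BD, BJ, BM, DE, DG, DJ, DM, DN, EF, EG, EJ, EL, EM, FG, FJ, FL, FN, GL, GN, JM, JN, LM, LN, MN
  2-simplices (20): ABD, ABM, ADG, AFG, AFL, ALM, BDJ, BJM, DEJ, DEM, DGN, DMN, EFG, EFJ, EGL, ELM, FJN, FLN, GLN, JMN

Hence C_0 ≅ Z^10, C_1 ≅ Z^30, C_2 ≅ Z^20.

∂_1: C_1 → C_0 is given by ∂[p,q] = [q] − [p].
As a 10×30 matrix over Z this has rank 9, with invariant factors (1,1,1,1,1,1,1,1,1).

The boundary map ∂_2: C_2 → C_1 maps a triangle to the signed sum of its edges. For instance
  ∂AFL = FL − AL + AF,
  ∂DEM = EM − DM + DE.
This gives a 30×20 integer matrix of rank 20; reducing to Smith normal form yields diagonal entries (1,1,1,1,1,1,1,1,1,1,1,1,1,1,1,1,1,1,1,2).

From H_k ≅ ker(∂_k) / im(∂_{k+1}) we obtain:

  H_0: rank C_0 − rank ∂_1 = 10 − 9 = 1, and the invariant factors of ∂_1 are all 1, so H_0 = Z.

(K is a triangulation of the Klein bottle.)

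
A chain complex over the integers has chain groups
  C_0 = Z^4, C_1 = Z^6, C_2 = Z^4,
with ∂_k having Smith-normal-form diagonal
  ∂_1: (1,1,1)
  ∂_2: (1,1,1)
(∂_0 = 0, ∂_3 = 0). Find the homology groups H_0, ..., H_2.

H_0: b_0 = 4 − 0 − 3 = 1; torsion from ∂_1 factors > 1: none. So H_0 ≅ Z.
H_1: b_1 = 6 − 3 − 3 = 0; torsion from ∂_2 factors > 1: none. So H_1 ≅ 0.
H_2: b_2 = 4 − 3 − 0 = 1; torsion from ∂_3 factors > 1: none. So H_2 ≅ Z.

H_0 ≅ Z,  H_1 = 0,  H_2 ≅ Z.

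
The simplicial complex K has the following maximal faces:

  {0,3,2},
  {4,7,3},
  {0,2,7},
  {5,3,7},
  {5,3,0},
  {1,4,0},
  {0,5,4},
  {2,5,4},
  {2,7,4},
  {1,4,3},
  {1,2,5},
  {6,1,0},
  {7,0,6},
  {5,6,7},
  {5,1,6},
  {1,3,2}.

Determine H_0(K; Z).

We work with the vertex ordering 0 < 1 < 2 < 3 < 4 < 5 < 6 < 7. The simplices of K, each written with vertices in increasing order, are:

  0-simplices (8): [0], [1], [2], [3], [4], [5], [6], [7]
  1-simplices (24): (24 of them)
  2-simplices (16): [0,1,4], [0,1,6], [0,2,3], [0,2,7], [0,3,5], [0,4,5], [0,6,7], [1,2,3], [1,2,5], [1,3,4], [1,5,6], [2,4,5], [2,4,7], [3,4,7], [3,5,7], [5,6,7]

so the chain groups are C_0 ≅ Z^8, C_1 ≅ Z^24, C_2 ≅ Z^16.

Boundary ∂_1: C_1 → C_0 maps an edge to its endpoints' difference, ∂[p,q] = q − p. For instance
  ∂[6,7] = [7] − [6].
The resulting 8×24 matrix has rank 7, and its Smith normal form has invariant factors (1,1,1,1,1,1,1).

The boundary map ∂_2: C_2 → C_1 acts by ∂[p,q,r] = [q,r] − [p,r] + [p,q]. For instance
  ∂[0,6,7] = [6,7] − [0,7] + [0,6],
  ∂[3,5,7] = [5,7] − [3,7] + [3,5].
The 24×16 boundary matrix has rank 15 and Smith normal form diag(1,1,1,1,1,1,1,1,1,1,1,1,1,1,1).

Reading off H_k = ker ∂_k / im ∂_{k+1}:

  H_0: rank C_0 − rank ∂_1 = 8 − 7 = 1, and the invariant factors of ∂_1 are all 1, so H_0 ≅ Z.

(K is a triangulation of the torus T^2.)

H_0 ≅ Z.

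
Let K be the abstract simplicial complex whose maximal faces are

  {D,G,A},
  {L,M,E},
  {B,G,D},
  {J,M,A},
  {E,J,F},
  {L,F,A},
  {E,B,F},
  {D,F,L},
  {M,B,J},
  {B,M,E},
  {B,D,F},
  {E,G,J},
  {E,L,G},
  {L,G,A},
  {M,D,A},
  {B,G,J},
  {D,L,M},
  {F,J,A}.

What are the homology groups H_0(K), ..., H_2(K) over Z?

Fix the vertex order A < B < D < E < F < G < J < L < M and write every simplex with vertices in increasing order. Then dim K = 2 and the simplices of K are:

  0-simplices (9): A, B, D, E, F, G, J, L, M
  1-simplices (27): AD, AF, AG, AJ, AL, AM, BD, BE, BF, BG, BJ, BM, DF, DG, DL, DM, EF, EG, EJ, EL, EM, FJ, FL, GJ, GL, JM, LM
  2-simplices (18): ADG, ADM, AFJ, AFL, AGL, AJM, BDF, BDG, BEF, BEM, BGJ, BJM, DFL, DLM, EFJ, EGJ, EGL, ELM

so the chain groups are C_0 ≅ Z^9, C_1 ≅ Z^27, C_2 ≅ Z^18.

∂_1: C_1 → C_0 is given by ∂[p,q] = [q] − [p]. For instance
  ∂GJ = J − G.
The 9×27 boundary matrix has rank 8 and Smith normal form diag(1,1,1,1,1,1,1,1).

∂_2: C_2 → C_1 acts by ∂[p,q,r] = [q,r] − [p,r] + [p,q]. For instance
  ∂ADM = DM − AM + AD,
  ∂BEF = EF − BF + BE.
As a 27×18 matrix over Z this has rank 18, with invariant factors (1,1,1,1,1,1,1,1,1,1,1,1,1,1,1,1,1,2).

From H_k ≅ ker(∂_k) / im(∂_{k+1}) we obtain:

  H_0: rank C_0 − rank ∂_1 = 9 − 8 = 1, and the invariant factors of ∂_1 are all 1, so H_0 = Z.
  H_1: rank ker ∂_1 − rank ∂_2 = (27 − 8) − 18 = 1, and ∂_2 has invariant factor 2 > 1, so H_1 = Z ⊕ Z/2Z.
  H_2: rank ker ∂_2 − rank ∂_3 = (18 − 18) − 0 = 0, and there is no ∂_3, so H_2 = 0.

As a check, the Euler characteristic is 9 − 27 + 18 = 0, which agrees with 1 − 1 + 0 = 0.
(K is a triangulation of the Klein bottle.)

H_0 = Z,  H_1 = Z ⊕ Z/2Z,  H_2 = 0.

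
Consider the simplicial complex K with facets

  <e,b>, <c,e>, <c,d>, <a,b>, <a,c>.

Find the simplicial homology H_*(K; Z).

H_0 = Z,  H_1 = Z.

K has 5 vertices, 5 edges.
rank ∂_0 = 0, rank ∂_1 = 4 ⇒ b_0 = 5 − 0 − 4 = 1; all invariant factors of ∂_1 are 1 so no torsion. So H_0 ≅ Z.
rank ∂_1 = 4, rank ∂_2 = 0 ⇒ b_1 = 5 − 4 − 0 = 1. So H_1 ≅ Z.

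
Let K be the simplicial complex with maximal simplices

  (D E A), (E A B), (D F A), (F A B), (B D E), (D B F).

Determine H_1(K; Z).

H_1 ≅ 0.

Take the total order A < B < D < E < F on the vertex set. Then K (dimension 2) consists of the simplices:

  0-simplices (5): A, B, D, E, F
  1-simplices (9): AB, AD, AE, AF, BD, BE, BF, DE, DF
  2-simplices (6): ABE, ABF, ADE, ADF, BDE, BDF

Hence C_0 ≅ Z^5, C_1 ≅ Z^9, C_2 ≅ Z^6.

Boundary ∂_1: C_1 → C_0 maps an edge to its endpoints' difference, ∂[p,q] = q − p.
The resulting 5×9 matrix has rank 4, and its Smith normal form has invariant factors (1,1,1,1).

Boundary ∂_2: C_2 → C_1 acts by ∂[p,q,r] = [q,r] − [p,r] + [p,q]. For instance
  ∂BDE = DE − BE + BD,
  ∂ADE = DE − AE + AD.
As a 9×6 matrix over Z this has rank 5, with invariant factors (1,1,1,1,1).

From H_k ≅ ker(∂_k) / im(∂_{k+1}) we obtain:

  H_1: rank ker ∂_1 − rank ∂_2 = (9 − 4) − 5 = 0, and the invariant factors of ∂_2 are all 1, so H_1 = 0.

(K is a triangulation of the 2-sphere S^2.)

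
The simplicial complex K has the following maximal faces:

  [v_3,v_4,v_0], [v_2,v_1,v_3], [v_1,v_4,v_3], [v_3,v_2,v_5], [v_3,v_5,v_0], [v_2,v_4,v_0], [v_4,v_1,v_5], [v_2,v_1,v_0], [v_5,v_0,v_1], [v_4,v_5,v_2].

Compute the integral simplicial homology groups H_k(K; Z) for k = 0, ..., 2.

H_0 ≅ Z,  H_1 ≅ Z/2Z,  H_2 = 0.

Take the total order v_0 < v_1 < v_2 < v_3 < v_4 < v_5 on the vertex set. Then K (dimension 2) consists of the simplices:

  0-simplices (6): [v_0], [v_1], [v_2], [v_3], [v_4], [v_5]
  1-simplices (15): (15 of them)
  2-simplices (10): [v_0,v_1,v_2], [v_0,v_1,v_5], [v_0,v_2,v_4], [v_0,v_3,v_4], [v_0,v_3,v_5], [v_1,v_2,v_3], [v_1,v_3,v_4], [v_1,v_4,v_5], [v_2,v_3,v_5], [v_2,v_4,v_5]

Hence C_0 ≅ Z^6, C_1 ≅ Z^15, C_2 ≅ Z^10.

∂_1: C_1 → C_0 sends each edge [p,q] (with p < q) to q − p.
The 6×15 boundary matrix has rank 5 and Smith normal form diag(1,1,1,1,1).

Boundary ∂_2: C_2 → C_1 maps a triangle to the signed sum of its edges. For instance
  ∂[v_0,v_3,v_5] = [v_3,v_5] − [v_0,v_5] + [v_0,v_3],
  ∂[v_0,v_1,v_5] = [v_1,v_5] − [v_0,v_5] + [v_0,v_1].
This gives a 15×10 integer matrix of rank 10; reducing to Smith normal form yields diagonal entries (1,1,1,1,1,1,1,1,1,2).

Computing H_k = (kernel of ∂_k) / (image of ∂_{k+1}):

  H_0: rank C_0 − rank ∂_1 = 6 − 5 = 1, and the invariant factors of ∂_1 are all 1, so H_0 ≅ Z.
  H_1: rank ker ∂_1 − rank ∂_2 = (15 − 5) − 10 = 0, and ∂_2 has invariant factor 2 > 1, so H_1 ≅ Z/2Z.
  H_2: rank ker ∂_2 − rank ∂_3 = (10 − 10) − 0 = 0, and there is no ∂_3, so H_2 ≅ 0.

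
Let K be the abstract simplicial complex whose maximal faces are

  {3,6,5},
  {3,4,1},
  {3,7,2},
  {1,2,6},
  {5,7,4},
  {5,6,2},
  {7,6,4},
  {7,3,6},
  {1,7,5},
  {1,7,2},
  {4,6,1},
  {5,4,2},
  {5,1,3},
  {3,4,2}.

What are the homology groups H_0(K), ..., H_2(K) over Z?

K has 7 vertices, 21 edges, 14 triangles.
rank ∂_0 = 0, rank ∂_1 = 6 ⇒ b_0 = 7 − 0 − 6 = 1; all invariant factors of ∂_1 are 1 so no torsion. So H_0 = Z.
rank ∂_1 = 6, rank ∂_2 = 13 ⇒ b_1 = 21 − 6 − 13 = 2; all invariant factors of ∂_2 are 1 so no torsion. So H_1 = Z^2.
rank ∂_2 = 13, rank ∂_3 = 0 ⇒ b_2 = 14 − 13 − 0 = 1. So H_2 = Z.

H_0 = Z,  H_1 = Z^2,  H_2 = Z.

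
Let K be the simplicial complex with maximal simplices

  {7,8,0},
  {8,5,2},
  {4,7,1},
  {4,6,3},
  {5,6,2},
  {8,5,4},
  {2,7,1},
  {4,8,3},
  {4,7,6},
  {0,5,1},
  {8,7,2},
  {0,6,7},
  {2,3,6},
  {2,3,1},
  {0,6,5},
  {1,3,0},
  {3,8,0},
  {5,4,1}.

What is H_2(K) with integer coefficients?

H_2 = Z.

Fix the vertex order 0 < 1 < 2 < 3 < 4 < 5 < 6 < 7 < 8 and write every simplex with vertices in increasing order. Then dim K = 2 and the simplices of K are:

  0-simplices (9): [0], [1], [2], [3], [4], [5], [6], [7], [8]
  1-simplices (27): (27 of them)
  2-simplices (18): [0,1,3], [0,1,5], [0,3,8], [0,5,6], [0,6,7], [0,7,8], [1,2,3], [1,2,7], [1,4,5], [1,4,7], [2,3,6], [2,5,6], [2,5,8], [2,7,8], [3,4,6], [3,4,8], [4,5,8], [4,6,7]

so the chain groups are C_0 ≅ Z^9, C_1 ≅ Z^27, C_2 ≅ Z^18.

Boundary ∂_1: C_1 → C_0 maps an edge to its endpoints' difference, ∂[p,q] = q − p. For instance
  ∂[4,5] = [5] − [4].
The resulting 9×27 matrix has rank 8, and its Smith normal form has invariant factors (1,1,1,1,1,1,1,1).

Boundary ∂_2: C_2 → C_1 acts by ∂[p,q,r] = [q,r] − [p,r] + [p,q]. For instance
  ∂[2,5,6] = [5,6] − [2,6] + [2,5],
  ∂[0,5,6] = [5,6] − [0,6] + [0,5].
The resulting 27×18 matrix has rank 17, and its Smith normal form has invariant factors (1,1,1,1,1,1,1,1,1,1,1,1,1,1,1,1,1).

From H_k ≅ ker(∂_k) / im(∂_{k+1}) we obtain:

  H_2: rank ker ∂_2 − rank ∂_3 = (18 − 17) − 0 = 1, and there is no ∂_3, so H_2 = Z.

(K is a triangulation of the torus T^2.)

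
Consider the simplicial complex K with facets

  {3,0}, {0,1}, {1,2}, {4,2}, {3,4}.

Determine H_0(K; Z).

H_0 = Z.

Take the total order 0 < 1 < 2 < 3 < 4 on the vertex set. Then K (dimension 1) consists of the simplices:

  0-simplices (5): [0], [1], [2], [3], [4]
  1-simplices (5): [0,1], [0,3], [1,2], [2,4], [3,4]

so the chain groups are C_0 ≅ Z^5, C_1 ≅ Z^5.

∂_1: C_1 → C_0 is given by ∂[p,q] = [q] − [p].
This gives a 5×5 integer matrix of rank 4; reducing to Smith normal form yields diagonal entries (1,1,1,1).

Now H_k = ker ∂_k / im ∂_{k+1}, so:

  H_0: rank C_0 − rank ∂_1 = 5 − 4 = 1, and the invariant factors of ∂_1 are all 1, so H_0 = Z.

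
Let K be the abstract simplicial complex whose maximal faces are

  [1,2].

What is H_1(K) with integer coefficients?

We work with the vertex ordering 1 < 2. The simplices of K, each written with vertices in increasing order, are:

  0-simplices (2): [1], [2]
  1-simplices (1): [1,2]

giving chain groups C_0 ≅ Z^2, C_1 ≅ Z^1.

Boundary ∂_1: C_1 → C_0 sends each edge [p,q] (with p < q) to q − p. For instance
  ∂[1,2] = [2] − [1].
As a 2×1 matrix over Z this has rank 1, with invariant factors (1).

Computing H_k = (kernel of ∂_k) / (image of ∂_{k+1}):

  H_1: rank ker ∂_1 − rank ∂_2 = (1 − 1) − 0 = 0, and there is no ∂_2, so H_1 = 0.

H_1 = 0.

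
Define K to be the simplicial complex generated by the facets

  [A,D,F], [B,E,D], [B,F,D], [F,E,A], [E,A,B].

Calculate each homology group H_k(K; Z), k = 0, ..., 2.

H_0 = Z,  H_1 = Z,  H_2 = 0.

K has 5 vertices, 10 edges, 5 triangles.
rank ∂_0 = 0, rank ∂_1 = 4 ⇒ b_0 = 5 − 0 − 4 = 1; all invariant factors of ∂_1 are 1 so no torsion. So H_0 = Z.
rank ∂_1 = 4, rank ∂_2 = 5 ⇒ b_1 = 10 − 4 − 5 = 1; all invariant factors of ∂_2 are 1 so no torsion. So H_1 = Z.
rank ∂_2 = 5, rank ∂_3 = 0 ⇒ b_2 = 5 − 5 − 0 = 0. So H_2 = 0.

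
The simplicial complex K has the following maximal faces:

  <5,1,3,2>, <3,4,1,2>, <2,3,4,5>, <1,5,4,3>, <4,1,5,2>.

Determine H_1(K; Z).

Fix the vertex order 1 < 2 < 3 < 4 < 5 and write every simplex with vertices in increasing order. Then dim K = 3 and the simplices of K are:

  0-simplices (5): [1], [2], [3], [4], [5]
  1-simplices (10): [1,2], [1,3], [1,4], [1,5], [2,3], [2,4], [2,5], [3,4], [3,5], [4,5]
  2-simplices (10): [1,2,3], [1,2,4], [1,2,5], [1,3,4], [1,3,5], [1,4,5], [2,3,4], [2,3,5], [2,4,5], [3,4,5]
  3-simplices (5): [1,2,3,4], [1,2,3,5], [1,2,4,5], [1,3,4,5], [2,3,4,5]

Hence C_0 ≅ Z^5, C_1 ≅ Z^10, C_2 ≅ Z^10, C_3 ≅ Z^5.

Boundary ∂_1: C_1 → C_0 maps an edge to its endpoints' difference, ∂[p,q] = q − p.
The resulting 5×10 matrix has rank 4, and its Smith normal form has invariant factors (1,1,1,1).

Boundary ∂_2: C_2 → C_1 sends each 2-simplex [p,q,r] to [q,r] − [p,r] + [p,q]. For instance
  ∂[3,4,5] = [4,5] − [3,5] + [3,4],
  ∂[1,2,5] = [2,5] − [1,5] + [1,2].
This gives a 10×10 integer matrix of rank 6; reducing to Smith normal form yields diagonal entries (1,1,1,1,1,1).

The boundary map ∂_3: C_3 → C_2 sends each 3-simplex σ to the alternating sum Σ_i (−1)^i (σ with its i-th vertex removed). For instance
  ∂[1,2,4,5] = [2,4,5] − [1,4,5] + [1,2,5] − [1,2,4],
  ∂[1,2,3,5] = [2,3,5] − [1,3,5] + [1,2,5] − [1,2,3].
As a 10×5 matrix over Z this has rank 4, with invariant factors (1,1,1,1).

Reading off H_k = ker ∂_k / im ∂_{k+1}:

  H_1: rank ker ∂_1 − rank ∂_2 = (10 − 4) − 6 = 0, and the invariant factors of ∂_2 are all 1, so H_1 ≅ 0.

H_1 = 0.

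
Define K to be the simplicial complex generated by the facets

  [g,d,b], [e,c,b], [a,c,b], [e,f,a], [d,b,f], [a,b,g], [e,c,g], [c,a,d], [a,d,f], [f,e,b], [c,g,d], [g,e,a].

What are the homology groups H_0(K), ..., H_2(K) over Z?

K has 7 vertices, 18 edges, 12 triangles.
rank ∂_0 = 0, rank ∂_1 = 6 ⇒ b_0 = 7 − 0 − 6 = 1; all invariant factors of ∂_1 are 1 so no torsion. So H_0 = Z.
rank ∂_1 = 6, rank ∂_2 = 12 ⇒ b_1 = 18 − 6 − 12 = 0; ∂_2 has invariant factor(s) [2] giving torsion. So H_1 = Z/2Z.
rank ∂_2 = 12, rank ∂_3 = 0 ⇒ b_2 = 12 − 12 − 0 = 0. So H_2 = 0.

H_0 = Z,  H_1 = Z/2Z,  H_2 = 0.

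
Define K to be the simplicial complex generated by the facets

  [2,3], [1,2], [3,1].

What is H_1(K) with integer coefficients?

H_1 = Z.

Fix the vertex order 1 < 2 < 3 and write every simplex with vertices in increasing order. Then dim K = 1 and the simplices of K are:

  0-simplices (3): [1], [2], [3]
  1-simplices (3): [1,2], [1,3], [2,3]

giving chain groups C_0 ≅ Z^3, C_1 ≅ Z^3.

The boundary map ∂_1: C_1 → C_0 maps an edge to its endpoints' difference, ∂[p,q] = q − p. For instance
  ∂[1,2] = [2] − [1].
The resulting 3×3 matrix has rank 2, and its Smith normal form has invariant factors (1,1).

From H_k ≅ ker(∂_k) / im(∂_{k+1}) we obtain:

  H_1: rank ker ∂_1 − rank ∂_2 = (3 − 2) − 0 = 1, and there is no ∂_2, so H_1 = Z.

(K is a triangulation of the circle S^1.)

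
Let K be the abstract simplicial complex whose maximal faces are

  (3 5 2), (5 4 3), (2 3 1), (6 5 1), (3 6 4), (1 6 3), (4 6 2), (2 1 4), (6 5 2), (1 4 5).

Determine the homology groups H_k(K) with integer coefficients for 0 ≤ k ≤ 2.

H_0 ≅ Z,  H_1 ≅ Z/2,  H_2 = 0.

Fix the vertex order 1 < 2 < 3 < 4 < 5 < 6 and write every simplex with vertices in increasing order. Then dim K = 2 and the simplices of K are:

  0-simplices (6): [1], [2], [3], [4], [5], [6]
  1-simplices (15): [1,2], [1,3], [1,4], [1,5], [1,6], [2,3], [2,4], [2,5], [2,6], [3,4], [3,5], [3,6], [4,5], [4,6], [5,6]
  2-simplices (10): [1,2,3], [1,2,4], [1,3,6], [1,4,5], [1,5,6], [2,3,5], [2,4,6], [2,5,6], [3,4,5], [3,4,6]

so the chain groups are C_0 ≅ Z^6, C_1 ≅ Z^15, C_2 ≅ Z^10.

The boundary map ∂_1: C_1 → C_0 sends each edge [p,q] (with p < q) to q − p.
The 6×15 boundary matrix has rank 5 and Smith normal form diag(1,1,1,1,1).

The boundary map ∂_2: C_2 → C_1 acts by ∂[p,q,r] = [q,r] − [p,r] + [p,q]. For instance
  ∂[1,3,6] = [3,6] − [1,6] + [1,3],
  ∂[2,3,5] = [3,5] − [2,5] + [2,3].
As a 15×10 matrix over Z this has rank 10, with invariant factors (1,1,1,1,1,1,1,1,1,2).

From H_k ≅ ker(∂_k) / im(∂_{k+1}) we obtain:

  H_0: rank C_0 − rank ∂_1 = 6 − 5 = 1, and the invariant factors of ∂_1 are all 1, so H_0 ≅ Z.
  H_1: rank ker ∂_1 − rank ∂_2 = (15 − 5) − 10 = 0, and ∂_2 has invariant factor 2 > 1, so H_1 ≅ Z/2.
  H_2: rank ker ∂_2 − rank ∂_3 = (10 − 10) − 0 = 0, and there is no ∂_3, so H_2 ≅ 0.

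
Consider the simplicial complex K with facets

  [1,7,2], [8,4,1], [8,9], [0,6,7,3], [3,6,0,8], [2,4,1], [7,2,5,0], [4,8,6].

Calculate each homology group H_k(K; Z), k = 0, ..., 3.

Take the total order 0 < 1 < 2 < 3 < 4 < 5 < 6 < 7 < 8 < 9 on the vertex set. Then K (dimension 3) consists of the simplices:

  0-simplices (10): [0], [1], [2], [3], [4], [5], [6], [7], [8], [9]
  1-simplices (22): [0,2], [0,3], [0,5], [0,6], [0,7], [0,8], [1,2], [1,4], [1,7], [1,8], [2,4], [2,5], [2,7], [3,6], [3,7], [3,8], [4,6], [4,8], [5,7], [6,7], [6,8], [8,9]
  2-simplices (15): [0,2,5], [0,2,7], [0,3,6], [0,3,7], [0,3,8], [0,5,7], [0,6,7], [0,6,8], [1,2,4], [1,2,7], [1,4,8], [2,5,7], [3,6,7], [3,6,8], [4,6,8]
  3-simplices (3): [0,2,5,7], [0,3,6,7], [0,3,6,8]

giving chain groups C_0 ≅ Z^10, C_1 ≅ Z^22, C_2 ≅ Z^15, C_3 ≅ Z^3.

The boundary map ∂_1: C_1 → C_0 is given by ∂[p,q] = [q] − [p]. For instance
  ∂[1,7] = [7] − [1].
As a 10×22 matrix over Z this has rank 9, with invariant factors (1,1,1,1,1,1,1,1,1).

The boundary map ∂_2: C_2 → C_1 maps a triangle to the signed sum of its edges. For instance
  ∂[1,2,4] = [2,4] − [1,4] + [1,2],
  ∂[0,3,6] = [3,6] − [0,6] + [0,3].
As a 22×15 matrix over Z this has rank 12, with invariant factors (1,1,1,1,1,1,1,1,1,1,1,1).

Boundary ∂_3: C_3 → C_2 sends each 3-simplex σ to the alternating sum Σ_i (−1)^i (σ with its i-th vertex removed). For instance
  ∂[0,2,5,7] = [2,5,7] − [0,5,7] + [0,2,7] − [0,2,5],
  ∂[0,3,6,7] = [3,6,7] − [0,6,7] + [0,3,7] − [0,3,6].
The 15×3 boundary matrix has rank 3 and Smith normal form diag(1,1,1).

From H_k ≅ ker(∂_k) / im(∂_{k+1}) we obtain:

  H_0: rank C_0 − rank ∂_1 = 10 − 9 = 1, and the invariant factors of ∂_1 are all 1, so H_0 = Z.
  H_1: rank ker ∂_1 − rank ∂_2 = (22 − 9) − 12 = 1, and the invariant factors of ∂_2 are all 1, so H_1 = Z.
  H_2: rank ker ∂_2 − rank ∂_3 = (15 − 12) − 3 = 0, and the invariant factors of ∂_3 are all 1, so H_2 = 0.
  H_3: rank ker ∂_3 − rank ∂_4 = (3 − 3) − 0 = 0, and there is no ∂_4, so H_3 = 0.

As a check, the Euler characteristic is 10 − 22 + 15 − 3 = 0, which agrees with 1 − 1 + 0 − 0 = 0.

H_0 = Z,  H_1 = Z,  H_2 = 0,  H_3 = 0.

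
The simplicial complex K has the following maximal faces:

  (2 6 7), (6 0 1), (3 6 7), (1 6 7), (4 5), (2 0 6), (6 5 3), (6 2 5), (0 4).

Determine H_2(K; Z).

We work with the vertex ordering 0 < 1 < 2 < 3 < 4 < 5 < 6 < 7. The simplices of K, each written with vertices in increasing order, are:

  0-simplices (8): [0], [1], [2], [3], [4], [5], [6], [7]
  1-simplices (15): [0,1], [0,2], [0,4], [0,6], [1,6], [1,7], [2,5], [2,6], [2,7], [3,5], [3,6], [3,7], [4,5], [5,6], [6,7]
  2-simplices (7): [0,1,6], [0,2,6], [1,6,7], [2,5,6], [2,6,7], [3,5,6], [3,6,7]

Hence C_0 ≅ Z^8, C_1 ≅ Z^15, C_2 ≅ Z^7.

Boundary ∂_1: C_1 → C_0 is given by ∂[p,q] = [q] − [p].
This gives a 8×15 integer matrix of rank 7; reducing to Smith normal form yields diagonal entries (1,1,1,1,1,1,1).

Boundary ∂_2: C_2 → C_1 maps a triangle to the signed sum of its edges. For instance
  ∂[2,6,7] = [6,7] − [2,7] + [2,6],
  ∂[3,5,6] = [5,6] − [3,6] + [3,5].
As a 15×7 matrix over Z this has rank 7, with invariant factors (1,1,1,1,1,1,1).

Reading off H_k = ker ∂_k / im ∂_{k+1}:

  H_2: rank ker ∂_2 − rank ∂_3 = (7 − 7) − 0 = 0, and there is no ∂_3, so H_2 ≅ 0.

H_2 = 0.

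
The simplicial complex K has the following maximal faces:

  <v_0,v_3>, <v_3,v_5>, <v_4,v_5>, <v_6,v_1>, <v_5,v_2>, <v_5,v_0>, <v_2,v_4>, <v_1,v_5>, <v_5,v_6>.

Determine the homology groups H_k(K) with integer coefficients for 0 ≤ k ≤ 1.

Fix the vertex order v_0 < v_1 < v_2 < v_3 < v_4 < v_5 < v_6 and write every simplex with vertices in increasing order. Then dim K = 1 and the simplices of K are:

  0-simplices (7): [v_0], [v_1], [v_2], [v_3], [v_4], [v_5], [v_6]
  1-simplices (9): [v_0,v_3], [v_0,v_5], [v_1,v_5], [v_1,v_6], [v_2,v_4], [v_2,v_5], [v_3,v_5], [v_4,v_5], [v_5,v_6]

giving chain groups C_0 ≅ Z^7, C_1 ≅ Z^9.

The boundary map ∂_1: C_1 → C_0 is given by ∂[p,q] = [q] − [p]. For instance
  ∂[v_2,v_5] = [v_5] − [v_2].
The resulting 7×9 matrix has rank 6, and its Smith normal form has invariant factors (1,1,1,1,1,1).

Reading off H_k = ker ∂_k / im ∂_{k+1}:

  H_0: rank C_0 − rank ∂_1 = 7 − 6 = 1, and the invariant factors of ∂_1 are all 1, so H_0 = Z.
  H_1: rank ker ∂_1 − rank ∂_2 = (9 − 6) − 0 = 3, and there is no ∂_2, so H_1 = Z^3.

H_0 ≅ Z,  H_1 ≅ Z^3.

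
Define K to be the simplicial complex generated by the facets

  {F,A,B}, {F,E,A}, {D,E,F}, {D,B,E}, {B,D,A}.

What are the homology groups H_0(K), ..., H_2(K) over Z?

Fix the vertex order A < B < D < E < F and write every simplex with vertices in increasing order. Then dim K = 2 and the simplices of K are:

  0-simplices (5): A, B, D, E, F
  1-simplices (10): AB, AD, AE, AF, BD, BE, BF, DE, DF, EF
  2-simplices (5): ABD, ABF, AEF, BDE, DEF

giving chain groups C_0 ≅ Z^5, C_1 ≅ Z^10, C_2 ≅ Z^5.

The boundary map ∂_1: C_1 → C_0 is given by ∂[p,q] = [q] − [p]. For instance
  ∂AE = E − A.
As a 5×10 matrix over Z this has rank 4, with invariant factors (1,1,1,1).

∂_2: C_2 → C_1 acts by ∂[p,q,r] = [q,r] − [p,r] + [p,q]. For instance
  ∂ABF = BF − AF + AB,
  ∂AEF = EF − AF + AE.
The 10×5 boundary matrix has rank 5 and Smith normal form diag(1,1,1,1,1).

Reading off H_k = ker ∂_k / im ∂_{k+1}:

  H_0: rank C_0 − rank ∂_1 = 5 − 4 = 1, and the invariant factors of ∂_1 are all 1, so H_0 ≅ Z.
  H_1: rank ker ∂_1 − rank ∂_2 = (10 − 4) − 5 = 1, and the invariant factors of ∂_2 are all 1, so H_1 ≅ Z.
  H_2: rank ker ∂_2 − rank ∂_3 = (5 − 5) − 0 = 0, and there is no ∂_3, so H_2 ≅ 0.

H_0 ≅ Z,  H_1 ≅ Z,  H_2 = 0.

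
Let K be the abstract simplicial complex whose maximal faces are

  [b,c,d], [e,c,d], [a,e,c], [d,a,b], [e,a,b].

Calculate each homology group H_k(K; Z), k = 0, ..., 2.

Fix the vertex order a < b < c < d < e and write every simplex with vertices in increasing order. Then dim K = 2 and the simplices of K are:

  0-simplices (5): a, b, c, d, e
  1-simplices (10): ab, ac, ad, ae, bc, bd, be, cd, ce, de
  2-simplices (5): abd, abe, ace, bcd, cde

giving chain groups C_0 ≅ Z^5, C_1 ≅ Z^10, C_2 ≅ Z^5.

Boundary ∂_1: C_1 → C_0 is given by ∂[p,q] = [q] − [p]. For instance
  ∂bd = d − b.
This gives a 5×10 integer matrix of rank 4; reducing to Smith normal form yields diagonal entries (1,1,1,1).

∂_2: C_2 → C_1 sends each 2-simplex [p,q,r] to [q,r] − [p,r] + [p,q]. For instance
  ∂cde = de − ce + cd,
  ∂ace = ce − ae + ac.
This gives a 10×5 integer matrix of rank 5; reducing to Smith normal form yields diagonal entries (1,1,1,1,1).

Now H_k = ker ∂_k / im ∂_{k+1}, so:

  H_0: rank C_0 − rank ∂_1 = 5 − 4 = 1, and the invariant factors of ∂_1 are all 1, so H_0 ≅ Z.
  H_1: rank ker ∂_1 − rank ∂_2 = (10 − 4) − 5 = 1, and the invariant factors of ∂_2 are all 1, so H_1 ≅ Z.
  H_2: rank ker ∂_2 − rank ∂_3 = (5 − 5) − 0 = 0, and there is no ∂_3, so H_2 ≅ 0.

As a check, the Euler characteristic is 5 − 10 + 5 = 0, which agrees with 1 − 1 + 0 = 0.

H_0 = Z,  H_1 = Z,  H_2 = 0.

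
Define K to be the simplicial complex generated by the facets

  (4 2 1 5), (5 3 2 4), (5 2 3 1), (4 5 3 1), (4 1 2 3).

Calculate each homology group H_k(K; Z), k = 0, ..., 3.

H_0 ≅ Z,  H_1 = 0,  H_2 = 0,  H_3 ≅ Z.

Order the vertices as 1 < 2 < 3 < 4 < 5. Listing each simplex with vertices in this order, K has dimension 3 with simplices:

  0-simplices (5): [1], [2], [3], [4], [5]
  1-simplices (10): [1,2], [1,3], [1,4], [1,5], [2,3], [2,4], [2,5], [3,4], [3,5], [4,5]
  2-simplices (10): [1,2,3], [1,2,4], [1,2,5], [1,3,4], [1,3,5], [1,4,5], [2,3,4], [2,3,5], [2,4,5], [3,4,5]
  3-simplices (5): [1,2,3,4], [1,2,3,5], [1,2,4,5], [1,3,4,5], [2,3,4,5]

giving chain groups C_0 ≅ Z^5, C_1 ≅ Z^10, C_2 ≅ Z^10, C_3 ≅ Z^5.

Boundary ∂_1: C_1 → C_0 sends each edge [p,q] (with p < q) to q − p. For instance
  ∂[4,5] = [5] − [4].
The 5×10 boundary matrix has rank 4 and Smith normal form diag(1,1,1,1).

Boundary ∂_2: C_2 → C_1 sends each 2-simplex [p,q,r] to [q,r] − [p,r] + [p,q]. For instance
  ∂[1,2,4] = [2,4] − [1,4] + [1,2],
  ∂[1,4,5] = [4,5] − [1,5] + [1,4].
This gives a 10×10 integer matrix of rank 6; reducing to Smith normal form yields diagonal entries (1,1,1,1,1,1).

The boundary map ∂_3: C_3 → C_2 sends each 3-simplex σ to the alternating sum Σ_i (−1)^i (σ with its i-th vertex removed). For instance
  ∂[2,3,4,5] = [3,4,5] − [2,4,5] + [2,3,5] − [2,3,4],
  ∂[1,2,4,5] = [2,4,5] − [1,4,5] + [1,2,5] − [1,2,4].
This gives a 10×5 integer matrix of rank 4; reducing to Smith normal form yields diagonal entries (1,1,1,1).

Reading off H_k = ker ∂_k / im ∂_{k+1}:

  H_0: rank C_0 − rank ∂_1 = 5 − 4 = 1, and the invariant factors of ∂_1 are all 1, so H_0 ≅ Z.
  H_1: rank ker ∂_1 − rank ∂_2 = (10 − 4) − 6 = 0, and the invariant factors of ∂_2 are all 1, so H_1 ≅ 0.
  H_2: rank ker ∂_2 − rank ∂_3 = (10 − 6) − 4 = 0, and the invariant factors of ∂_3 are all 1, so H_2 ≅ 0.
  H_3: rank ker ∂_3 − rank ∂_4 = (5 − 4) − 0 = 1, and there is no ∂_4, so H_3 ≅ Z.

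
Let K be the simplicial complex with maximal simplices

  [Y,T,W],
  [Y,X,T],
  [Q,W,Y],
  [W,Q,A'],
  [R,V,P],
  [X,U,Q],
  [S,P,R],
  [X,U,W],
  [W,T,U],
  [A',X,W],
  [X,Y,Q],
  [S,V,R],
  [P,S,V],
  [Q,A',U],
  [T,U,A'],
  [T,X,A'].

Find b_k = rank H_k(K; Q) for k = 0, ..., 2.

K has 11 vertices, 24 edges, 16 triangles.
rank ∂_0 = 0, rank ∂_1 = 9 ⇒ b_0 = 11 − 0 − 9 = 2; all invariant factors of ∂_1 are 1 so no torsion. So H_0 ≅ Z^2.
rank ∂_1 = 9, rank ∂_2 = 15 ⇒ b_1 = 24 − 9 − 15 = 0; ∂_2 has invariant factor(s) [2] giving torsion. So H_1 ≅ Z/2.
rank ∂_2 = 15, rank ∂_3 = 0 ⇒ b_2 = 16 − 15 − 0 = 1. So H_2 ≅ Z.

b_0 = 2, b_1 = 0, b_2 = 1.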